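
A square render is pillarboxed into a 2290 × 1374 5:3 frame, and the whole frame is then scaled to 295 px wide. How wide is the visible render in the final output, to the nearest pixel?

177 px

In the 2290×1374 frame the render fills the height: width = 1374 × 1/1 ≈ 1374.00 px.
Scaling 2290 → 295 is ×0.1288, so the width becomes 1374.00 × 0.1288 ≈ 177.00 px.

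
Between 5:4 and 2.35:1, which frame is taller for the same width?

5:4

5:4 = 1.25 and 2.35; 2.35 > 1.25. The smaller width-to-height ratio is the taller frame.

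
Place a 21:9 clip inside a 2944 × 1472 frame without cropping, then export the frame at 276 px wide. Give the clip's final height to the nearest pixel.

118 px

Fitted into 2944×1472, the clip spans the width; its height is 2944 × 9/21 ≈ 1261.71 px.
The frame scales by 276/2944 = 0.0938; 1261.71 × 0.0938 ≈ 118.29 px.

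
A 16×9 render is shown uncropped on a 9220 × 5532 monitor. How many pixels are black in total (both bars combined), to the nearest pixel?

3187815 pixels

16×9 is wider than 5:3, so it spans the full width.
Content height = 9220 × 9/16 ≈ 5186.2500 px.
Black = 5532 − 5186.2500 = 345.7500 px.
That's 345.7500 × 9220 ≈ 3187815 black pixels.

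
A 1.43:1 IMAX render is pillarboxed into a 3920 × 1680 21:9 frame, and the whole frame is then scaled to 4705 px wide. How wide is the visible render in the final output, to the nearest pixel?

2883 px

Fitted into 3920×1680, the render spans the height; its width is 1680 × 1.430 ≈ 2402.40 px.
The frame scales by 4705/3920 = 1.2003; 2402.40 × 1.2003 ≈ 2883.49 px.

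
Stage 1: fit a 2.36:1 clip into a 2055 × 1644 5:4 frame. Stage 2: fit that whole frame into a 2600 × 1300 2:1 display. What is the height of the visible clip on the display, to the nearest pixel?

2.36:1 in 2055×1644: fills the width, so the clip is 2055.00 × 870.76.
The 5:4 canvas is height-limited in 2600×1300, giving 1625.00 × 1300.00; scale factor 0.7908.
So the clip's height is 870.76 × 0.7908 ≈ 688.56.

689 px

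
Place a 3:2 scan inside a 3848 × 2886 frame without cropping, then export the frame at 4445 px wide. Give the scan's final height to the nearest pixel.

2963 px

Fitted into 3848×2886, the scan spans the width; its height is 3848 × 2/3 ≈ 2565.33 px.
Resizing to 4445 px wide multiplies everything by 1.1551: 2565.33 → 2963.33 px.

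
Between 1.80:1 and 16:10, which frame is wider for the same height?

1.80:1

1.8 and 16:10 = 1.6; 1.8 > 1.6.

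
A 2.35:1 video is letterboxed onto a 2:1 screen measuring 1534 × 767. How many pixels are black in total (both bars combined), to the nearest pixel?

175235 pixels

2.35:1 is wider than 2:1, so it spans the full width.
Content height = 1534 / 2.350 ≈ 652.7660 px.
Black = 767 − 652.7660 = 114.2340 px.
Across the 1534-px span: 114.2340 × 1534 ≈ 175235 px.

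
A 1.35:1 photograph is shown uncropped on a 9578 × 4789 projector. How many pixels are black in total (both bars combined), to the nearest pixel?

14907439 pixels

1.35:1 (1.350) < 2:1 (2.000), so the photograph fills the height.
That makes the image 6465.1500 px wide (4789 × 1.350).
Leftover width: 9578 − 6465.1500 = 3112.8500 px.
Across the 4789-px span: 3112.8500 × 4789 ≈ 14907439 px.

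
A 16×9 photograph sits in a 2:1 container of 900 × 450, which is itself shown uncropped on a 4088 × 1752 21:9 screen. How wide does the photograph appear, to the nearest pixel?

16×9 in 900×450: fills the height, so the photograph is 800.00 × 450.00.
The 2:1 canvas is height-limited in 4088×1752, giving 3504.00 × 1752.00; scale factor 3.8933.
Applying the same ×3.8933: 800.00 → 3114.67.

3115 px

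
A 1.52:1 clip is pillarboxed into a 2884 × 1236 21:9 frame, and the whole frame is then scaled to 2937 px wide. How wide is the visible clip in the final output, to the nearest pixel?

1913 px

At 2884×1236 the clip is height-limited, so width = 1236 × 1.520 ≈ 1878.72 px.
The frame scales by 2937/2884 = 1.0184; 1878.72 × 1.0184 ≈ 1913.25 px.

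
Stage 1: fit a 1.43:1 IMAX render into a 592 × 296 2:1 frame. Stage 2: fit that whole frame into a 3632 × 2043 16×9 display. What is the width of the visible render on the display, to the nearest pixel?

First fit — 1.43:1 IMAX into 592×296 spans the height: 423.28 × 296.00.
2:1 in 3632×2043: fills the width, so the intermediate becomes 3632.00 × 1816.00 — a scale of ×6.1351.
The render scales with it: width 423.28 × 6.1351 ≈ 2596.88.

2597 px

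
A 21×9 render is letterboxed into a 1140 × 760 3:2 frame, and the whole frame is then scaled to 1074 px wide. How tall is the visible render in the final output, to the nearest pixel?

460 px

In the 1140×760 frame the render fills the width: height = 1140 × 9/21 ≈ 488.57 px.
Resizing to 1074 px wide multiplies everything by 0.9421: 488.57 → 460.29 px.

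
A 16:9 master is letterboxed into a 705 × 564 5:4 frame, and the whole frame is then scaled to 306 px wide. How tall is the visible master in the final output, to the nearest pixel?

Fitted into 705×564, the master spans the width; its height is 705 × 9/16 ≈ 396.56 px.
Resizing to 306 px wide multiplies everything by 0.4340: 396.56 → 172.12 px.

172 px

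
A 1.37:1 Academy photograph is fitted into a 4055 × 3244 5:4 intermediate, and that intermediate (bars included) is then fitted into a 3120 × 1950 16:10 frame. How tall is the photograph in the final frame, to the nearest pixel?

1779 px

Inside the 4055×3244 canvas the photograph is width-limited at 4055.00 × 2959.85.
Second fit — the 5:4 canvas into 3120×1950 spans the height: 2437.50 × 1950.00 (×0.6011 from 4055×3244).
So the photograph's height is 2959.85 × 0.6011 ≈ 1779.20.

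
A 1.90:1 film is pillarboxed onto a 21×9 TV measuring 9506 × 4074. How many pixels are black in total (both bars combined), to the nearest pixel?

1.90:1 (1.900) < 21×9 (2.333), so the film fills the height.
Content width = 4074 × 1.900 ≈ 7740.6000 px.
Black = 9506 − 7740.6000 = 1765.4000 px.
Bar area = 1765.4000 × 4074 ≈ 7192240 px.

7192240 pixels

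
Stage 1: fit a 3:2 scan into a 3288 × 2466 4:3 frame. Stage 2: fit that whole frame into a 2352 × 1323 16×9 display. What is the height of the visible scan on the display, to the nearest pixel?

First fit — 3:2 into 3288×2466 spans the width: 3288.00 × 2192.00.
4:3 in 2352×1323: fills the height, so the intermediate becomes 1764.00 × 1323.00 — a scale of ×0.5365.
Applying the same ×0.5365: 2192.00 → 1176.00.

1176 px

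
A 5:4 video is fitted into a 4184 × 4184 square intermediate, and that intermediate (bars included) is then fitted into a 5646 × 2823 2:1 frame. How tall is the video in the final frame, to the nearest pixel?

2258 px

Inside the 4184×4184 canvas the video is width-limited at 4184.00 × 3347.20.
Second fit — the square canvas into 5646×2823 spans the height: 2823.00 × 2823.00 (×0.6747 from 4184×4184).
The video scales with it: height 3347.20 × 0.6747 ≈ 2258.40.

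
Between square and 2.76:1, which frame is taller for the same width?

square

square = 1 and 2.76; 2.76 > 1. The smaller width-to-height ratio is the taller frame.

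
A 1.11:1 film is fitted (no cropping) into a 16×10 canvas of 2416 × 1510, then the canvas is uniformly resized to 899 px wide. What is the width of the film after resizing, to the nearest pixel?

624 px

In the 2416×1510 frame the film fills the height: width = 1510 × 1.110 ≈ 1676.10 px.
Resizing to 899 px wide multiplies everything by 0.3721: 1676.10 → 623.68 px.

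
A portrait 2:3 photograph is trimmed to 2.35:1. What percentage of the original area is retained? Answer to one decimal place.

28.4%

The width stays; only height is cut (since 2.35:1 is wider than portrait 2:3).
Area ratio = (0.667)/(2.350) = 28.37% retained.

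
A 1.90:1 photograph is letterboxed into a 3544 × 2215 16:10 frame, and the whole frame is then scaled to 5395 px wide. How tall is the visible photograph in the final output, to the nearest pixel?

Fitted into 3544×2215, the photograph spans the width; its height is 3544 / 1.900 ≈ 1865.26 px.
Scaling 3544 → 5395 is ×1.5223, so the height becomes 1865.26 × 1.5223 ≈ 2839.47 px.

2839 px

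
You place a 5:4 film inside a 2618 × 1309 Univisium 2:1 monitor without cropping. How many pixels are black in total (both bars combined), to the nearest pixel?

1285111 pixels

5:4 (1.250) < Univisium 2:1 (2.000), so the film fills the height.
That makes the image 1636.2500 px wide (1309 × 5/4).
Leftover width: 2618 − 1636.2500 = 981.7500 px.
Across the 1309-px span: 981.7500 × 1309 ≈ 1285111 px.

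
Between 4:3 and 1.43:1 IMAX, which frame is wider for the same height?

4:3 = 1.333 and 1.43; 1.43 > 1.333.

1.43:1 IMAX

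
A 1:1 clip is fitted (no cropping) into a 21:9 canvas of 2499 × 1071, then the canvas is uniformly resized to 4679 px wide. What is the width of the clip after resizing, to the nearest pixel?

2005 px

In the 2499×1071 frame the clip fills the height: width = 1071 × 1/1 ≈ 1071.00 px.
Resizing to 4679 px wide multiplies everything by 1.8723: 1071.00 → 2005.29 px.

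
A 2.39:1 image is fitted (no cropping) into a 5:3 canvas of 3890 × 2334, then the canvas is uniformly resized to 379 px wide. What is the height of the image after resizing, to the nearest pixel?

159 px

At 3890×2334 the image is width-limited, so height = 3890 / 2.390 ≈ 1627.62 px.
Scaling 3890 → 379 is ×0.0974, so the height becomes 1627.62 × 0.0974 ≈ 158.58 px.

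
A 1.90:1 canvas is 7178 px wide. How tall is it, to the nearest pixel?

3778 px

7178 / 1.900 = 3777.89.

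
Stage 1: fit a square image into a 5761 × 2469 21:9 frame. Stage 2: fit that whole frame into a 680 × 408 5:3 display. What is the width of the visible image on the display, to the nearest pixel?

square in 5761×2469: fills the height, so the image is 2469.00 × 2469.00.
Second fit — the 21:9 canvas into 680×408 spans the width: 680.00 × 291.43 (×0.1180 from 5761×2469).
Applying the same ×0.1180: 2469.00 → 291.43.

291 px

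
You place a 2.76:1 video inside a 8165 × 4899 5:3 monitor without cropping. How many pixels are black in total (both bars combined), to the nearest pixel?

2.76:1 (2.760) > 5:3 (1.667), so the video fills the width.
The video is 8165 / 2.760 ≈ 2958.3333 px tall.
4899 − 2958.3333 = 1940.6667 px of bars.
Bar area = 1940.6667 × 8165 ≈ 15845543 px.

15845543 pixels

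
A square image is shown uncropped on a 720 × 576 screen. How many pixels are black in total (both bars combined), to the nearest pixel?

82944 pixels

Since 1.000 < 1.250, the image is height-limited.
Content width = 576 × 1/1 ≈ 576.0000 px.
Leftover width: 720 − 576.0000 = 144.0000 px.
Across the 576-px span: 144.0000 × 576 ≈ 82944 px.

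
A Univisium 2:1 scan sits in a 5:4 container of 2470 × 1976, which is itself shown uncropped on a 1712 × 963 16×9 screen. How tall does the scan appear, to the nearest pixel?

Inside the 2470×1976 canvas the scan is width-limited at 2470.00 × 1235.00.
Second fit — the 5:4 canvas into 1712×963 spans the height: 1203.75 × 963.00 (×0.4873 from 2470×1976).
So the scan's height is 1235.00 × 0.4873 ≈ 601.88.

602 px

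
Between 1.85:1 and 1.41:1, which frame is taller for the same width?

1.85 and 1.41; 1.85 > 1.41. The smaller width-to-height ratio is the taller frame.

1.41:1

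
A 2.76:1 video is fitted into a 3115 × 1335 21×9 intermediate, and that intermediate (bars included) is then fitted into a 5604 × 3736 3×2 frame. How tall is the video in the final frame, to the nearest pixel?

2.76:1 in 3115×1335: fills the width, so the video is 3115.00 × 1128.62.
21×9 in 5604×3736: fills the width, so the intermediate becomes 5604.00 × 2401.71 — a scale of ×1.7990.
Applying the same ×1.7990: 1128.62 → 2030.43.

2030 px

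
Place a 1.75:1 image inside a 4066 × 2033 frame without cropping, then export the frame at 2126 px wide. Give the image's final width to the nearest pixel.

In the 4066×2033 frame the image fills the height: width = 2033 × 1.750 ≈ 3557.75 px.
Resizing to 2126 px wide multiplies everything by 0.5229: 3557.75 → 1860.25 px.

1860 px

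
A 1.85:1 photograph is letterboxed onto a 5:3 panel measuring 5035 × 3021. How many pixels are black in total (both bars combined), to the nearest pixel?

1.85:1 is wider than 5:3, so it spans the full width.
That makes the image 2721.6216 px tall (5035 / 1.850).
Leftover height: 3021 − 2721.6216 = 299.3784 px.
Bar area = 299.3784 × 5035 ≈ 1507370 px.

1507370 pixels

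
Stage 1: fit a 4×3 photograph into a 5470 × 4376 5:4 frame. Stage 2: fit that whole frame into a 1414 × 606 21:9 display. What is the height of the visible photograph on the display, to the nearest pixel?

568 px

Inside the 5470×4376 canvas the photograph is width-limited at 5470.00 × 4102.50.
5:4 in 1414×606: fills the height, so the intermediate becomes 757.50 × 606.00 — a scale of ×0.1385.
The photograph scales with it: height 4102.50 × 0.1385 ≈ 568.12.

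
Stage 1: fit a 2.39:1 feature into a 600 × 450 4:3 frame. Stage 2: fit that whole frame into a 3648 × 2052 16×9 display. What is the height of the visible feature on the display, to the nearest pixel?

2.39:1 in 600×450: fills the width, so the feature is 600.00 × 251.05.
Second fit — the 4:3 canvas into 3648×2052 spans the height: 2736.00 × 2052.00 (×4.5600 from 600×450).
Applying the same ×4.5600: 251.05 → 1144.77.

1145 px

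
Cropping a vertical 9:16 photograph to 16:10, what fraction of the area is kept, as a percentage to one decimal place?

35.2%

Going from vertical 9:16 to 16:10 means cutting height while keeping width.
(0.562)/(1.600) ≈ 0.352 of the area survives.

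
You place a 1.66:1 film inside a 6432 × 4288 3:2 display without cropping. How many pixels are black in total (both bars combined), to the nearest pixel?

1.66:1 is wider than 3:2, so it spans the full width.
That makes the image 3874.6988 px tall (6432 / 1.660).
4288 − 3874.6988 = 413.3012 px of bars.
Bar area = 413.3012 × 6432 ≈ 2658353 px.

2658353 pixels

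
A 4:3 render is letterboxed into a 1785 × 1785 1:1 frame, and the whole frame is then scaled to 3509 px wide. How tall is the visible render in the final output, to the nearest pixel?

Fitted into 1785×1785, the render spans the width; its height is 1785 × 3/4 ≈ 1338.75 px.
Resizing to 3509 px wide multiplies everything by 1.9658: 1338.75 → 2631.75 px.

2632 px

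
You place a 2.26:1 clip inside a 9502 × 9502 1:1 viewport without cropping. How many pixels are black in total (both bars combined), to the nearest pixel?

Since 2.260 > 1.000, the clip is width-limited.
Content height = 9502 / 2.260 ≈ 4204.4248 px.
Black = 9502 − 4204.4248 = 5297.5752 px.
That's 5297.5752 × 9502 ≈ 50337560 black pixels.

50337560 pixels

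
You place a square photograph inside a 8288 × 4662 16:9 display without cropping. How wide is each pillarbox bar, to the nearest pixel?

Since 1.000 < 1.778, the photograph is height-limited.
That makes the image 4662.00 px wide (4662 × 1/1).
Leftover width: 8288 − 4662.00 = 3626.00 px → 1813.00 each side.

1813 px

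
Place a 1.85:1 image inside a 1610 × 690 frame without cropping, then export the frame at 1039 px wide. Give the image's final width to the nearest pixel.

824 px

In the 1610×690 frame the image fills the height: width = 690 × 1.850 ≈ 1276.50 px.
Scaling 1610 → 1039 is ×0.6453, so the width becomes 1276.50 × 0.6453 ≈ 823.78 px.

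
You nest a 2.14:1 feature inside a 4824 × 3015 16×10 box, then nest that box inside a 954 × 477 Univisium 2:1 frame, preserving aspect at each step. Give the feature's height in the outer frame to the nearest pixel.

357 px

First fit — 2.14:1 into 4824×3015 spans the width: 4824.00 × 2254.21.
The 16×10 canvas is height-limited in 954×477, giving 763.20 × 477.00; scale factor 0.1582.
So the feature's height is 2254.21 × 0.1582 ≈ 356.64.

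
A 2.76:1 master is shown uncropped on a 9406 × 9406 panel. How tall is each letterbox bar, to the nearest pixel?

2999 px

Since 2.760 > 1.000, the master is width-limited.
Content height = 9406 / 2.760 ≈ 3407.97 px.
9406 − 3407.97 = 5998.03 px of bars (2999.01 each).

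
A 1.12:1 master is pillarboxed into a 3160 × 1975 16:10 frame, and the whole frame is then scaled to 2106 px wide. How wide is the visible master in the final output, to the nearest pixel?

1474 px

At 3160×1975 the master is height-limited, so width = 1975 × 1.120 ≈ 2212.00 px.
The frame scales by 2106/3160 = 0.6665; 2212.00 × 0.6665 ≈ 1474.20 px.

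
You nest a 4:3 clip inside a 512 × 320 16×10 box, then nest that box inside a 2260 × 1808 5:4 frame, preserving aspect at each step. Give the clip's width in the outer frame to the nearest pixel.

4:3 in 512×320: fills the height, so the clip is 426.67 × 320.00.
The 16×10 canvas is width-limited in 2260×1808, giving 2260.00 × 1412.50; scale factor 4.4141.
So the clip's width is 426.67 × 4.4141 ≈ 1883.33.

1883 px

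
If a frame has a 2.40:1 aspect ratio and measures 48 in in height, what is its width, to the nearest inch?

115 in

At 2.40:1, 48 × 2.400 ≈ 115.20.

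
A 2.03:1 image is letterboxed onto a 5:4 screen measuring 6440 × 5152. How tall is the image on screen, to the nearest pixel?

3172 px

2.03:1 (2.030) > 5:4 (1.250), so the image fills the width.
Content height = 6440 / 2.030 ≈ 3172.41 px.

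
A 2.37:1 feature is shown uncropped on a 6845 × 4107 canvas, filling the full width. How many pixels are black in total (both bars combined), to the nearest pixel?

8342784 pixels

That makes the image 2888.1857 px tall (6845 / 2.370).
Leftover height: 4107 − 2888.1857 = 1218.8143 px.
Across the 6845-px span: 1218.8143 × 6845 ≈ 8342784 px.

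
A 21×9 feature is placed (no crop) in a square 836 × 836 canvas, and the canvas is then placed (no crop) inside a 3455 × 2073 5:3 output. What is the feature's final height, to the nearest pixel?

Inside the 836×836 canvas the feature is width-limited at 836.00 × 358.29.
Second fit — the square canvas into 3455×2073 spans the height: 2073.00 × 2073.00 (×2.4797 from 836×836).
So the feature's height is 358.29 × 2.4797 ≈ 888.43.

888 px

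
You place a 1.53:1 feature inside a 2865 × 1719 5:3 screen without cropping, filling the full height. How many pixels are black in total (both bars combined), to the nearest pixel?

The feature is 1719 × 1.530 ≈ 2630.0700 px wide.
2865 − 2630.0700 = 234.9300 px of bars.
Across the 1719-px span: 234.9300 × 1719 ≈ 403845 px.

403845 pixels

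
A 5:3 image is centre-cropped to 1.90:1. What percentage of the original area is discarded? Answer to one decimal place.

12.3%

Going from 5:3 to 1.90:1 means cutting height while keeping width.
Fraction kept = (1.667)/(1.900) ≈ 87.72%, so 12.28% is lost.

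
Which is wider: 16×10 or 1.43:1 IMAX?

16×10

16×10 = 1.6 and 1.43; 1.6 > 1.43.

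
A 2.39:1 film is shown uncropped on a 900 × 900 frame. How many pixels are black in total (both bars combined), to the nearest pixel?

471088 pixels

Since 2.390 > 1.000, the film is width-limited.
Content height = 900 / 2.390 ≈ 376.5690 px.
Black = 900 − 376.5690 = 523.4310 px.
Bar area = 523.4310 × 900 ≈ 471088 px.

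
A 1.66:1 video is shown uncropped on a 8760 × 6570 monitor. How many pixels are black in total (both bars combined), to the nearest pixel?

Since 1.660 > 1.333, the video is width-limited.
Content height = 8760 / 1.660 ≈ 5277.1084 px.
Black = 6570 − 5277.1084 = 1292.8916 px.
That's 1292.8916 × 8760 ≈ 11325730 black pixels.

11325730 pixels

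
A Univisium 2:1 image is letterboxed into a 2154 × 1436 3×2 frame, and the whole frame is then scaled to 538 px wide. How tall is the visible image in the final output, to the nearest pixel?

269 px

Fitted into 2154×1436, the image spans the width; its height is 2154 × 1/2 ≈ 1077.00 px.
Resizing to 538 px wide multiplies everything by 0.2498: 1077.00 → 269.00 px.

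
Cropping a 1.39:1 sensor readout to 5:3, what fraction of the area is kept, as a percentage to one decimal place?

The width stays; only height is cut (since 5:3 is wider than 1.39:1).
Area ratio = (1.390)/(1.667) = 83.40% retained.

83.4%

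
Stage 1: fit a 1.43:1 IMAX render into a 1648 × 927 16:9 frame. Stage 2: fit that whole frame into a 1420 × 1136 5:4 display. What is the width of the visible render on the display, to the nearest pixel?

Inside the 1648×927 canvas the render is height-limited at 1325.61 × 927.00.
16:9 in 1420×1136: fills the width, so the intermediate becomes 1420.00 × 798.75 — a scale of ×0.8617.
So the render's width is 1325.61 × 0.8617 ≈ 1142.21.

1142 px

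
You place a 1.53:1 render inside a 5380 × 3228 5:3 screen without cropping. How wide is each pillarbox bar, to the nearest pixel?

1.53:1 (1.530) < 5:3 (1.667), so the render fills the height.
Content width = 3228 × 1.530 ≈ 4938.84 px.
Leftover width: 5380 − 4938.84 = 441.16 px → 220.58 each side.

221 px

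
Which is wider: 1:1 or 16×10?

16×10

1 and 16×10 = 1.6; 1.6 > 1.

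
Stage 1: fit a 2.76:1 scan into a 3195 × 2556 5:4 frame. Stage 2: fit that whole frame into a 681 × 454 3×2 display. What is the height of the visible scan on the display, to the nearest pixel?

206 px

First fit — 2.76:1 into 3195×2556 spans the width: 3195.00 × 1157.61.
5:4 in 681×454: fills the height, so the intermediate becomes 567.50 × 454.00 — a scale of ×0.1776.
The scan scales with it: height 1157.61 × 0.1776 ≈ 205.62.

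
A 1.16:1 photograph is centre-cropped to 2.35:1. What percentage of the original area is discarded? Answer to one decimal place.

2.35:1 is wider than 1.16:1, so the crop keeps the full width and trims the height.
Area ratio = (1.160)/(2.350) = 49.36%; the remaining 50.64% is cropped out.

50.6%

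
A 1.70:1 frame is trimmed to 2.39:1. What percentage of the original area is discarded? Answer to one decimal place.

28.9%

Going from 1.70:1 to 2.39:1 means cutting height while keeping width.
Area ratio = (1.700)/(2.390) = 71.13%; the remaining 28.87% is cropped out.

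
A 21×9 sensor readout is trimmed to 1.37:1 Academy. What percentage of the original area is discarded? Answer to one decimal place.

41.3%

Going from 21×9 to 1.37:1 Academy means cutting width while keeping height.
Fraction kept = (1.370)/(2.333) ≈ 58.71%, so 41.29% is lost.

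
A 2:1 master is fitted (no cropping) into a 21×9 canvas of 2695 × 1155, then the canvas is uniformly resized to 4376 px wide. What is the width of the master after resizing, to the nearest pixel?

Fitted into 2695×1155, the master spans the height; its width is 1155 × 2/1 ≈ 2310.00 px.
Resizing to 4376 px wide multiplies everything by 1.6237: 2310.00 → 3750.86 px.

3751 px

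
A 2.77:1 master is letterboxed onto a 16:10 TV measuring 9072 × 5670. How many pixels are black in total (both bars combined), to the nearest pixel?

2.77:1 (2.770) > 16:10 (1.600), so the master fills the width.
The master is 9072 / 2.770 ≈ 3275.0903 px tall.
5670 − 3275.0903 = 2394.9097 px of bars.
Across the 9072-px span: 2394.9097 × 9072 ≈ 21726621 px.

21726621 pixels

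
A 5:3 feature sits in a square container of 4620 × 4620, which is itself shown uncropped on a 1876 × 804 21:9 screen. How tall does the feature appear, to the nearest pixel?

482 px

Inside the 4620×4620 canvas the feature is width-limited at 4620.00 × 2772.00.
Second fit — the square canvas into 1876×804 spans the height: 804.00 × 804.00 (×0.1740 from 4620×4620).
Applying the same ×0.1740: 2772.00 → 482.40.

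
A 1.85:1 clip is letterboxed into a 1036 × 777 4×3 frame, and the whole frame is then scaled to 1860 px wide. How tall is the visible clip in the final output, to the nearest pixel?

At 1036×777 the clip is width-limited, so height = 1036 / 1.850 ≈ 560.00 px.
Resizing to 1860 px wide multiplies everything by 1.7954: 560.00 → 1005.41 px.

1005 px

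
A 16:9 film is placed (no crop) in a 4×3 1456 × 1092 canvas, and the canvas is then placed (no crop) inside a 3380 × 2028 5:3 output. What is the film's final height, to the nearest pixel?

1521 px

First fit — 16:9 into 1456×1092 spans the width: 1456.00 × 819.00.
Second fit — the 4×3 canvas into 3380×2028 spans the height: 2704.00 × 2028.00 (×1.8571 from 1456×1092).
Applying the same ×1.8571: 819.00 → 1521.00.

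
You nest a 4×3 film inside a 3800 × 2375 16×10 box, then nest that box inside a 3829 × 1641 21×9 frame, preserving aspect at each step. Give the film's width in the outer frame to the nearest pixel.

2188 px

4×3 in 3800×2375: fills the height, so the film is 3166.67 × 2375.00.
The 16×10 canvas is height-limited in 3829×1641, giving 2625.60 × 1641.00; scale factor 0.6909.
The film scales with it: width 3166.67 × 0.6909 ≈ 2188.00.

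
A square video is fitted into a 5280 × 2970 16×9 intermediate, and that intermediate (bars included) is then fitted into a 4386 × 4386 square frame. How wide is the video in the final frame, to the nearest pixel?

square in 5280×2970: fills the height, so the video is 2970.00 × 2970.00.
Second fit — the 16×9 canvas into 4386×4386 spans the width: 4386.00 × 2467.12 (×0.8307 from 5280×2970).
So the video's width is 2970.00 × 0.8307 ≈ 2467.12.

2467 px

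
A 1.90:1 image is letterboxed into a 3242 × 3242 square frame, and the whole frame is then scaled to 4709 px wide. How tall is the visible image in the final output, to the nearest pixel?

2478 px

In the 3242×3242 frame the image fills the width: height = 3242 / 1.900 ≈ 1706.32 px.
Scaling 3242 → 4709 is ×1.4525, so the height becomes 1706.32 × 1.4525 ≈ 2478.42 px.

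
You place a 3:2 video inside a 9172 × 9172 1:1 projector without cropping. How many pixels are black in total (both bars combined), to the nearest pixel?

28041861 pixels

Since 1.500 > 1.000, the video is width-limited.
The video is 9172 × 2/3 ≈ 6114.6667 px tall.
Leftover height: 9172 − 6114.6667 = 3057.3333 px.
Across the 9172-px span: 3057.3333 × 9172 ≈ 28041861 px.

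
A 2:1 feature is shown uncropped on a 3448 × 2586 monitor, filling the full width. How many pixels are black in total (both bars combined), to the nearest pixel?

The feature is 3448 × 1/2 ≈ 1724.0000 px tall.
Leftover height: 2586 − 1724.0000 = 862.0000 px.
Bar area = 862.0000 × 3448 ≈ 2972176 px.

2972176 pixels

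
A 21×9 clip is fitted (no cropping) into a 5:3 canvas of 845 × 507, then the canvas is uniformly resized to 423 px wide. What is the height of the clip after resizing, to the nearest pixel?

Fitted into 845×507, the clip spans the width; its height is 845 × 9/21 ≈ 362.14 px.
Resizing to 423 px wide multiplies everything by 0.5006: 362.14 → 181.29 px.

181 px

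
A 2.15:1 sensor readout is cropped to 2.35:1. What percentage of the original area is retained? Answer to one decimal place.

The width stays; only height is cut (since 2.35:1 is wider than 2.15:1).
(2.150)/(2.350) ≈ 0.915 of the area survives.

91.5%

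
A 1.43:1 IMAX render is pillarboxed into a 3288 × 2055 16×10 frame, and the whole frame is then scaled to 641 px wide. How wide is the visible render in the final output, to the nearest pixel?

573 px

At 3288×2055 the render is height-limited, so width = 2055 × 1.430 ≈ 2938.65 px.
Resizing to 641 px wide multiplies everything by 0.1950: 2938.65 → 572.89 px.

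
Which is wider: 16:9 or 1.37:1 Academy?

16:9

16:9 = 1.778 and 1.37; 1.778 > 1.37.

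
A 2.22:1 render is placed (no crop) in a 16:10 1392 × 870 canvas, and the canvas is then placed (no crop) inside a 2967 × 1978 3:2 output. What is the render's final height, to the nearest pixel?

First fit — 2.22:1 into 1392×870 spans the width: 1392.00 × 627.03.
The 16:10 canvas is width-limited in 2967×1978, giving 2967.00 × 1854.38; scale factor 2.1315.
The render scales with it: height 627.03 × 2.1315 ≈ 1336.49.

1336 px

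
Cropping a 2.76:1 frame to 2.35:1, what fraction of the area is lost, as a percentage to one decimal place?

14.9%

2.35:1 is narrower than 2.76:1, so the crop keeps the full height and trims the width.
Fraction kept = (2.350)/(2.760) ≈ 85.14%, so 14.86% is lost.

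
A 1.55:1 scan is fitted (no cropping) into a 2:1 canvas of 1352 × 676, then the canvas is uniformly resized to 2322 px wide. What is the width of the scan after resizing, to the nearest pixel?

1800 px

At 1352×676 the scan is height-limited, so width = 676 × 1.550 ≈ 1047.80 px.
Resizing to 2322 px wide multiplies everything by 1.7175: 1047.80 → 1799.55 px.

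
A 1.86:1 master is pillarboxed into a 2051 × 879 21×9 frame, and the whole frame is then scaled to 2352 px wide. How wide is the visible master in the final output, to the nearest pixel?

1875 px

At 2051×879 the master is height-limited, so width = 879 × 1.860 ≈ 1634.94 px.
Scaling 2051 → 2352 is ×1.1468, so the width becomes 1634.94 × 1.1468 ≈ 1874.88 px.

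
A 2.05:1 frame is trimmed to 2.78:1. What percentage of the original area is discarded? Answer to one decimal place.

26.3%

2.78:1 is wider than 2.05:1, so the crop keeps the full width and trims the height.
Area ratio = (2.050)/(2.780) = 73.74%; the remaining 26.26% is cropped out.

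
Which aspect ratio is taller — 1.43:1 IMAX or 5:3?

1.43 and 5:3 = 1.667; 1.667 > 1.43. The smaller width-to-height ratio is the taller frame.

1.43:1 IMAX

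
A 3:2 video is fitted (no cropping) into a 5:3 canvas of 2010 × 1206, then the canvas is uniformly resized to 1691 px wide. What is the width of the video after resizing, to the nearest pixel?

At 2010×1206 the video is height-limited, so width = 1206 × 3/2 ≈ 1809.00 px.
Resizing to 1691 px wide multiplies everything by 0.8413: 1809.00 → 1521.90 px.

1522 px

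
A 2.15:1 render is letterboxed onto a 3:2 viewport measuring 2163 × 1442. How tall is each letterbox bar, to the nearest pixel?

218 px

2.15:1 (2.150) > 3:2 (1.500), so the render fills the width.
Content height = 2163 / 2.150 ≈ 1006.05 px.
Black = 1442 − 1006.05 = 435.95 px, or 217.98 per bar.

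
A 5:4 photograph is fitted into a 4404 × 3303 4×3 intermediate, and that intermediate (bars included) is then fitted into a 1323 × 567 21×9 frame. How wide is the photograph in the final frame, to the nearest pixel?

709 px

Inside the 4404×3303 canvas the photograph is height-limited at 4128.75 × 3303.00.
4×3 in 1323×567: fills the height, so the intermediate becomes 756.00 × 567.00 — a scale of ×0.1717.
Applying the same ×0.1717: 4128.75 → 708.75.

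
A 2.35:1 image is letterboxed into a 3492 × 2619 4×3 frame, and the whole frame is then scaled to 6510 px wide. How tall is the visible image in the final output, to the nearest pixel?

In the 3492×2619 frame the image fills the width: height = 3492 / 2.350 ≈ 1485.96 px.
The frame scales by 6510/3492 = 1.8643; 1485.96 × 1.8643 ≈ 2770.21 px.

2770 px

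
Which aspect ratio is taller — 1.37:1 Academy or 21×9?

1.37 and 21×9 = 2.333; 2.333 > 1.37. The smaller width-to-height ratio is the taller frame.

1.37:1 Academy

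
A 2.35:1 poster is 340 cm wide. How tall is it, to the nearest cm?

340 / 2.350 = 144.68.

145 cm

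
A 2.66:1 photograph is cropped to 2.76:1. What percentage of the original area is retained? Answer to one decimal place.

The width stays; only height is cut (since 2.76:1 is wider than 2.66:1).
(2.660)/(2.760) ≈ 0.964 of the area survives.

96.4%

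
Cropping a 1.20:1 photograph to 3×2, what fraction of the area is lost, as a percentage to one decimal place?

3×2 is wider than 1.20:1, so the crop keeps the full width and trims the height.
Area ratio = (1.200)/(1.500) = 80.00%; the remaining 20.00% is cropped out.

20.0%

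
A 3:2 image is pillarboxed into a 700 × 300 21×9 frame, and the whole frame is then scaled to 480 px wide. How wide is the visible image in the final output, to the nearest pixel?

At 700×300 the image is height-limited, so width = 300 × 3/2 ≈ 450.00 px.
The frame scales by 480/700 = 0.6857; 450.00 × 0.6857 ≈ 308.57 px.

309 px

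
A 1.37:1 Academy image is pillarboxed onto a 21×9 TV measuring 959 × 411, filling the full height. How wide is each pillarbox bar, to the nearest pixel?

The image is 411 × 1.370 ≈ 563.07 px wide.
Leftover width: 959 − 563.07 = 395.93 px → 197.97 each side.

198 px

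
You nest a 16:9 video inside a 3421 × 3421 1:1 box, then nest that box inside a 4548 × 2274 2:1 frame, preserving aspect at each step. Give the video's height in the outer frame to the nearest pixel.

Inside the 3421×3421 canvas the video is width-limited at 3421.00 × 1924.31.
Second fit — the 1:1 canvas into 4548×2274 spans the height: 2274.00 × 2274.00 (×0.6647 from 3421×3421).
So the video's height is 1924.31 × 0.6647 ≈ 1279.12.

1279 px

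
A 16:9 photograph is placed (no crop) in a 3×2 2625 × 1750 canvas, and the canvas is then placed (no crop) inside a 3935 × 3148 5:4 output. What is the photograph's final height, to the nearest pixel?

2213 px

Inside the 2625×1750 canvas the photograph is width-limited at 2625.00 × 1476.56.
The 3×2 canvas is width-limited in 3935×3148, giving 3935.00 × 2623.33; scale factor 1.4990.
So the photograph's height is 1476.56 × 1.4990 ≈ 2213.44.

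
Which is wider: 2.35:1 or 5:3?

2.35 and 5:3 = 1.667; 2.35 > 1.667.

2.35:1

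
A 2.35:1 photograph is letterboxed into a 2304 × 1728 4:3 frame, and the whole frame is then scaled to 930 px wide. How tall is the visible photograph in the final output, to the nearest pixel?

At 2304×1728 the photograph is width-limited, so height = 2304 / 2.350 ≈ 980.43 px.
The frame scales by 930/2304 = 0.4036; 980.43 × 0.4036 ≈ 395.74 px.

396 px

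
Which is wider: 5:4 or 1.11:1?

5:4 = 1.25 and 1.11; 1.25 > 1.11.

5:4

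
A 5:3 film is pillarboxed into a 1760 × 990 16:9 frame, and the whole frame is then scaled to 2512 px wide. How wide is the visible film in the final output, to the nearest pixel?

Fitted into 1760×990, the film spans the height; its width is 990 × 5/3 ≈ 1650.00 px.
Scaling 1760 → 2512 is ×1.4273, so the width becomes 1650.00 × 1.4273 ≈ 2355.00 px.

2355 px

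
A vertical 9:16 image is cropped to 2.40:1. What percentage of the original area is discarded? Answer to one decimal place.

Going from vertical 9:16 to 2.40:1 means cutting height while keeping width.
Area ratio = (0.562)/(2.400) = 23.44%; the remaining 76.56% is cropped out.

76.6%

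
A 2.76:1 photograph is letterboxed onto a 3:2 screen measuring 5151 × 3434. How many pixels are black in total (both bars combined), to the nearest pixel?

Since 2.760 > 1.500, the photograph is width-limited.
The photograph is 5151 / 2.760 ≈ 1866.3043 px tall.
Black = 3434 − 1866.3043 = 1567.6957 px.
That's 1567.6957 × 5151 ≈ 8075200 black pixels.

8075200 pixels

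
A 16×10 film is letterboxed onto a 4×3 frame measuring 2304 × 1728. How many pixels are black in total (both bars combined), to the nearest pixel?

16×10 is wider than 4×3, so it spans the full width.
The film is 2304 × 10/16 ≈ 1440.0000 px tall.
Black = 1728 − 1440.0000 = 288.0000 px.
That's 288.0000 × 2304 ≈ 663552 black pixels.

663552 pixels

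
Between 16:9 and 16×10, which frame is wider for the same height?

16:9 = 1.778 and 16×10 = 1.6; 1.778 > 1.6.

16:9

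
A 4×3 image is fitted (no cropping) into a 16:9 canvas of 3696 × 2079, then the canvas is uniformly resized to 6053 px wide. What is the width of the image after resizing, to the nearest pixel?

At 3696×2079 the image is height-limited, so width = 2079 × 4/3 ≈ 2772.00 px.
The frame scales by 6053/3696 = 1.6377; 2772.00 × 1.6377 ≈ 4539.75 px.

4540 px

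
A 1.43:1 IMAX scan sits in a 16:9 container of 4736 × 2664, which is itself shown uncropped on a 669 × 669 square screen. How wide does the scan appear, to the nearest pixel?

538 px

Inside the 4736×2664 canvas the scan is height-limited at 3809.52 × 2664.00.
The 16:9 canvas is width-limited in 669×669, giving 669.00 × 376.31; scale factor 0.1413.
Applying the same ×0.1413: 3809.52 → 538.13.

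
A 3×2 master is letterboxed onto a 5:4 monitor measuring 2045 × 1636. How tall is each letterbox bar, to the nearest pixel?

136 px

Since 1.500 > 1.250, the master is width-limited.
Content height = 2045 × 2/3 ≈ 1363.33 px.
Black = 1636 − 1363.33 = 272.67 px, or 136.33 per bar.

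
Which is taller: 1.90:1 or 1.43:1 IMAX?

1.9 and 1.43; 1.9 > 1.43. The smaller width-to-height ratio is the taller frame.

1.43:1 IMAX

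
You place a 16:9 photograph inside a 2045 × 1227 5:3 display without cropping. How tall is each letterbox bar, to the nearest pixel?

16:9 (1.778) > 5:3 (1.667), so the photograph fills the width.
That makes the image 1150.31 px tall (2045 × 9/16).
Leftover height: 1227 − 1150.31 = 76.69 px → 38.34 each side.

38 px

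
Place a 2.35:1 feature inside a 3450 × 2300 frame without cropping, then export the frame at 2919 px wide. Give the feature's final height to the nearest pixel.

Fitted into 3450×2300, the feature spans the width; its height is 3450 / 2.350 ≈ 1468.09 px.
Scaling 3450 → 2919 is ×0.8461, so the height becomes 1468.09 × 0.8461 ≈ 1242.13 px.

1242 px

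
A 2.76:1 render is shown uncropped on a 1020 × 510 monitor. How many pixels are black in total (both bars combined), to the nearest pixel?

Since 2.760 > 2.000, the render is width-limited.
The render is 1020 / 2.760 ≈ 369.5652 px tall.
Leftover height: 510 − 369.5652 = 140.4348 px.
Across the 1020-px span: 140.4348 × 1020 ≈ 143243 px.

143243 pixels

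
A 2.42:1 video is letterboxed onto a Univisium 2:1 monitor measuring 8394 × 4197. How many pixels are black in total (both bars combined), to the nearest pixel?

6114231 pixels

2.42:1 is wider than Univisium 2:1, so it spans the full width.
Content height = 8394 / 2.420 ≈ 3468.5950 px.
4197 − 3468.5950 = 728.4050 px of bars.
That's 728.4050 × 8394 ≈ 6114231 black pixels.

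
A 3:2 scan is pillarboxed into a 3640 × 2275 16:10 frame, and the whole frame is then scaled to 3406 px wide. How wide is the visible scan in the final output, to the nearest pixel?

At 3640×2275 the scan is height-limited, so width = 2275 × 3/2 ≈ 3412.50 px.
The frame scales by 3406/3640 = 0.9357; 3412.50 × 0.9357 ≈ 3193.12 px.

3193 px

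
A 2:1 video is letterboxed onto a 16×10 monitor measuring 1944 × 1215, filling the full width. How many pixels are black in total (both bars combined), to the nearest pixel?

472392 pixels

Content height = 1944 × 1/2 ≈ 972.0000 px.
1215 − 972.0000 = 243.0000 px of bars.
That's 243.0000 × 1944 ≈ 472392 black pixels.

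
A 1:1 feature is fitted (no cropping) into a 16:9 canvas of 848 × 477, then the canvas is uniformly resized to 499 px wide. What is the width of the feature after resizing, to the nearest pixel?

At 848×477 the feature is height-limited, so width = 477 × 1/1 ≈ 477.00 px.
Resizing to 499 px wide multiplies everything by 0.5884: 477.00 → 280.69 px.

281 px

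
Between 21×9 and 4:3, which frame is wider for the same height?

21×9 = 2.333 and 4:3 = 1.333; 2.333 > 1.333.

21×9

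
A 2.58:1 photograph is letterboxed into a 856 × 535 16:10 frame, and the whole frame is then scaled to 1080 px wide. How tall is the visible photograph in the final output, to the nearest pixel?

419 px

Fitted into 856×535, the photograph spans the width; its height is 856 / 2.580 ≈ 331.78 px.
Resizing to 1080 px wide multiplies everything by 1.2617: 331.78 → 418.60 px.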